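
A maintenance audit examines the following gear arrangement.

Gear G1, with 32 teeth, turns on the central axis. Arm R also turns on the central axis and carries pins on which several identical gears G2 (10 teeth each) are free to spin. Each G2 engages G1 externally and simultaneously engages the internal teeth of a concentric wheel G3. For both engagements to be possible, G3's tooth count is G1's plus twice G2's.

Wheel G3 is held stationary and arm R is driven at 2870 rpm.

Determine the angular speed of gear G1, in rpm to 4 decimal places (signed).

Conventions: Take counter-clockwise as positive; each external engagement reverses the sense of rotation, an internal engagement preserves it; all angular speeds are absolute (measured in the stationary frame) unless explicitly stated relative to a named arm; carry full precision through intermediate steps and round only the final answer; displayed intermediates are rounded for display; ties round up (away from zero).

topology: planetary set — G1 32T / G2 10T / G3 52T, arm = carrier (Willis)
normalise by the input: solve with ω_arm = 1, then scale by 2870 rpm
ring teeth: 32 + 2·10 = 52
32(ω_sun−ω_arm) = −52(ω_ring−ω_arm),  ω_ring = 0, ω_arm = 1
ω_sun = 1 − (52/32)(0−1) = 21/8
scale: ω_sun = 21/8 × 2870 rpm = +7533.7500 rpm

+7533.7500 rpm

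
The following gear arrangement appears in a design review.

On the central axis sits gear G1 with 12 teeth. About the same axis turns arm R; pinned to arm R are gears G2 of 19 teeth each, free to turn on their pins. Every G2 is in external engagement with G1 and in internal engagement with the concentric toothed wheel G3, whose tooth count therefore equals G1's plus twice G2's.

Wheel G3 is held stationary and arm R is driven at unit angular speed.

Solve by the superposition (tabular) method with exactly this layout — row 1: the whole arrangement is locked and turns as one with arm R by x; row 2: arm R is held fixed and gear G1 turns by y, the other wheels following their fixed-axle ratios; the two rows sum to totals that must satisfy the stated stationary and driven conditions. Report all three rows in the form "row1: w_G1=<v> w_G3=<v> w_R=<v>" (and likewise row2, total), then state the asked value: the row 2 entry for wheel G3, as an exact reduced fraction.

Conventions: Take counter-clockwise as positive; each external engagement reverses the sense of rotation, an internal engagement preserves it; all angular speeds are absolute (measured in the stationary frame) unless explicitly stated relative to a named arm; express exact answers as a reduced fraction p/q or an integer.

row1: w_G1=1 w_G3=1 w_R=1
row2: w_G1=25/6 w_G3=-1 w_R=0
total: w_G1=31/6 w_G3=0 w_R=1
asked value: -1

class = planetary set [G3 = 12+2·19 = 50; Willis about the carrier]
row 1 (train locked, turned with arm): all members turn x
superposition row 2 [arm held]: sun y, ring −(12/50)·y, arm 0
boundary: total ω_ring = x − (12/50)·y = 0 and total ω_arm = x = 1  ⇒  y = 25/6, x = 1
row 2 ring = −(12/50)·25/6 = -1
totals (row 1 + row 2): sun 1 + 25/6 = 31/6, ring 1 + (-1) = 0, arm 1 + 0 = 1
asked cell (row2, ring) = -1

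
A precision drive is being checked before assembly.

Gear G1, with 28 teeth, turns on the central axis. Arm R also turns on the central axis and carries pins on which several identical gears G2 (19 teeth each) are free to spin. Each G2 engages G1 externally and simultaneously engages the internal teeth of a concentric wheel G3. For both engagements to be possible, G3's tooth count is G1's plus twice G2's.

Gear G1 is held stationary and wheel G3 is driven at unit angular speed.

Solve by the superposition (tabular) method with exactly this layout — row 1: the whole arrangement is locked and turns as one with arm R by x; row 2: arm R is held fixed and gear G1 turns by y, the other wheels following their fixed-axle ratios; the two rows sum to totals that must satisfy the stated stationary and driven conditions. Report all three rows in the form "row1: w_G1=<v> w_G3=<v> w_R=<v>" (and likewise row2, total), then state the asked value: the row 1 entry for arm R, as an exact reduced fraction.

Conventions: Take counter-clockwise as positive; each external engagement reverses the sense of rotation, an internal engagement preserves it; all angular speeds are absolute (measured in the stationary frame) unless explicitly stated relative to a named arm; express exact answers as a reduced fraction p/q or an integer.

row1: w_G1=33/47 w_G3=33/47 w_R=33/47
row2: w_G1=-33/47 w_G3=14/47 w_R=0
total: w_G1=0 w_G3=1 w_R=33/47
asked value: 33/47

planetary set (28T centre, 19T on arm, 66T internal) — Willis relation
superposition row 1 [locked train]: every member turns x
row 2 — arm fixed, fixed-axis ratios: sun y, ring −(28/66)·y, arm 0
boundary: total ω_sun = x + y = 0 and total ω_ring = x − (28/66)·y = 1  ⇒  y = -33/47, x = 33/47
row 2 ring = −(28/66)·(-33/47) = 14/47
totals (row 1 + row 2): sun 33/47 + (-33/47) = 0, ring 33/47 + 14/47 = 1, arm 33/47 + 0 = 33/47
asked cell (row1, arm) = 33/47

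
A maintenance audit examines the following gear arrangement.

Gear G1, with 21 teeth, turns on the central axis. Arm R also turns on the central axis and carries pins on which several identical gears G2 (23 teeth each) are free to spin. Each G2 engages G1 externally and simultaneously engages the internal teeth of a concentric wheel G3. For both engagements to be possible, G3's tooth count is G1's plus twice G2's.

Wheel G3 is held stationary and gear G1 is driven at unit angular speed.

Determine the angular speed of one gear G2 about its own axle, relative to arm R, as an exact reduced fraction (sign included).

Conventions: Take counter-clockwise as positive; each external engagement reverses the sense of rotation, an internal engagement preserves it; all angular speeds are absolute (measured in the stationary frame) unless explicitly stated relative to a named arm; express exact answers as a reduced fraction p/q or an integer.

-1407/2024

planetary set (21T centre, 23T on arm, 67T internal) — Willis relation
ring teeth: 21 + 2·23 = 67
21(ω_sun−ω_arm) = −67(ω_ring−ω_arm),  ω_ring = 0, ω_sun = 1
21(1−ω_arm) = −67(0−ω_arm)  ⇒  88·ω_arm = 21  ⇒  ω_arm = 21/88
sun–planet mesh: 21·(1−21/88) = −23·(ω_p−ω_arm)  ⇒  ω_p−ω_arm = -1407/2024
exact speed ratio = -1407/2024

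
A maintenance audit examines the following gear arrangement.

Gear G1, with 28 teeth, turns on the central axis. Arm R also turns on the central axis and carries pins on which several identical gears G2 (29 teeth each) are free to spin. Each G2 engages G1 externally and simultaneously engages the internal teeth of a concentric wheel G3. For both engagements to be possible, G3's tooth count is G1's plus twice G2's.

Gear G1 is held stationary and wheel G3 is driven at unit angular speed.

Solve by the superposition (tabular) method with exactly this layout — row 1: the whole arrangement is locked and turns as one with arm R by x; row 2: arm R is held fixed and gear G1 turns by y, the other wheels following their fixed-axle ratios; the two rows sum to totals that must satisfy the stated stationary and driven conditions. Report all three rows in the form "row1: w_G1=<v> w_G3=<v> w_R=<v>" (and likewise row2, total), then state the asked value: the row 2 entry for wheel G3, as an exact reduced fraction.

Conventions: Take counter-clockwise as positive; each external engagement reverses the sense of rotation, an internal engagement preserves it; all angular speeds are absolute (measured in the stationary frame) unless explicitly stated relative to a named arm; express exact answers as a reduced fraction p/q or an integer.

class = planetary set [G3 = 28+2·29 = 86; Willis about the carrier]
row 1 (train locked, turned with arm): all members turn x
superposition row 2 [arm held]: sun y, ring −(28/86)·y, arm 0
boundary: total ω_sun = x + y = 0 and total ω_ring = x − (28/86)·y = 1  ⇒  y = -43/57, x = 43/57
row 2 ring = −(28/86)·(-43/57) = 14/57
totals (row 1 + row 2): sun 43/57 + (-43/57) = 0, ring 43/57 + 14/57 = 1, arm 43/57 + 0 = 43/57
asked cell (row2, ring) = 14/57

row1: w_G1=43/57 w_G3=43/57 w_R=43/57
row2: w_G1=-43/57 w_G3=14/57 w_R=0
total: w_G1=0 w_G3=1 w_R=43/57
asked value: 14/57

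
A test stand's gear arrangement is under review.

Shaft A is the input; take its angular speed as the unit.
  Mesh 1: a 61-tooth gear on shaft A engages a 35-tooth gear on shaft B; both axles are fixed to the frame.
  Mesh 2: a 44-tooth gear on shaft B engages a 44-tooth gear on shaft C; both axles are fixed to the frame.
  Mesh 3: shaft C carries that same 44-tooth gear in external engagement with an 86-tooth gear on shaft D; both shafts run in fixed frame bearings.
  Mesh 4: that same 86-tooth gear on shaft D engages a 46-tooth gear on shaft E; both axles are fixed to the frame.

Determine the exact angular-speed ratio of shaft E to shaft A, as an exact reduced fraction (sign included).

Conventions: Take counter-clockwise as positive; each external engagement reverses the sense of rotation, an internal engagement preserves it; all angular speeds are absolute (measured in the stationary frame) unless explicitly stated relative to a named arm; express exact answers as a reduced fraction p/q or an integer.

1342/805

class = fixed-axis compound train [4 meshes; 4 ratios multiply, 4 sense flips]
mesh 1 [61T→35T]: running ratio 61/35, sense −
mesh 2 [44T→44T]: running ratio 61/35, sense +
mesh 3 [44T→86T]: running ratio 1342/1505, sense −
mesh 4 [86T→46T]: running ratio 1342/805, sense +
ω_out/ω_in = 1342/805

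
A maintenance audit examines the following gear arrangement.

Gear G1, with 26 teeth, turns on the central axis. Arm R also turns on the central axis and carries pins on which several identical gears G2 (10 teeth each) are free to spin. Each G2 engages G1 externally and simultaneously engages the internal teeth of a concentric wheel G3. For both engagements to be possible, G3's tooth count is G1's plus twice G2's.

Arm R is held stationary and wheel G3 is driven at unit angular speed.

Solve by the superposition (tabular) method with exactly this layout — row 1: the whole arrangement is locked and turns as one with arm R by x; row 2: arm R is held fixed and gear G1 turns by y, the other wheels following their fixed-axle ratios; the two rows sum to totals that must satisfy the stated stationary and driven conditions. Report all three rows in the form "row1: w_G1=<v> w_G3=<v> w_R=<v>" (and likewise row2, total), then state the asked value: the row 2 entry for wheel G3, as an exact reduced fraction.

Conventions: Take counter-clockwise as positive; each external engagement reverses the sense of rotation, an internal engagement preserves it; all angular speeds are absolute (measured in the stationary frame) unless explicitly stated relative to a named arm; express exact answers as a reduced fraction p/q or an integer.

row1: w_G1=0 w_G3=0 w_R=0
row2: w_G1=-23/13 w_G3=1 w_R=0
total: w_G1=-23/13 w_G3=1 w_R=0
asked value: 1

planetary set (26T centre, 10T on arm, 46T internal) — Willis relation
row 1 — lock + rotate with arm: ω_sun = ω_ring = ω_arm = x
row 2: sun turns y, ring = −(26/46)·y, arm 0
boundary: total ω_arm = x = 0 and total ω_ring = x − (26/46)·y = 1  ⇒  y = -23/13, x = 0
row 2 ring = −(26/46)·(-23/13) = 1
totals (row 1 + row 2): sun 0 + (-23/13) = -23/13, ring 0 + 1 = 1, arm 0 + 0 = 0
asked cell (row2, ring) = 1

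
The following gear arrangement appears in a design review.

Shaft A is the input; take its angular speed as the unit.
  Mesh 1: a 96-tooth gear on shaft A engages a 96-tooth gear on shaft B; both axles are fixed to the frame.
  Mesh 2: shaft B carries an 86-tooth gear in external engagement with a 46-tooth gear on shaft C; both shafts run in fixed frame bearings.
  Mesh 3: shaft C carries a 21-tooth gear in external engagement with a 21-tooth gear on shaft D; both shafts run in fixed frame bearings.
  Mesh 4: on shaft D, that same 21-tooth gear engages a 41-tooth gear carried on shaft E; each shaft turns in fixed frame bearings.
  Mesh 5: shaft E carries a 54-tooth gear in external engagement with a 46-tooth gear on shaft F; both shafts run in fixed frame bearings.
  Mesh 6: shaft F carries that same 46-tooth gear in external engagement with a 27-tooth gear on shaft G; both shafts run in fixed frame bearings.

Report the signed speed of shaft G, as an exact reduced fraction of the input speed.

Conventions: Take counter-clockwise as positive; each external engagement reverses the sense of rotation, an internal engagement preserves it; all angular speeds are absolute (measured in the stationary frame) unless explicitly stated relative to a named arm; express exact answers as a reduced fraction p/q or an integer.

6-mesh fixed-axis compound train (all bearings frame-fixed)
mesh 1 [96T→96T]: |ω|/ω_in = 1×96/96 = 1, sense flips to −
mesh 2 [86T→46T]: |ω|/ω_in = 1×86/46 = 43/23, sense flips to +
mesh 3 [21T→21T]: |ω|/ω_in = (43/23)×21/21 = 43/23, sense flips to −
mesh 4 [21T→41T]: |ω|/ω_in = (43/23)×21/41 = 903/943, sense flips to +
mesh 5 [54T→46T]: |ω|/ω_in = (903/943)×54/46 = 24381/21689, sense flips to −
mesh 6 [46T→27T]: |ω|/ω_in = (24381/21689)×46/27 = 1806/943, sense flips to +
signed output speed (× input speed) = 1806/943

1806/943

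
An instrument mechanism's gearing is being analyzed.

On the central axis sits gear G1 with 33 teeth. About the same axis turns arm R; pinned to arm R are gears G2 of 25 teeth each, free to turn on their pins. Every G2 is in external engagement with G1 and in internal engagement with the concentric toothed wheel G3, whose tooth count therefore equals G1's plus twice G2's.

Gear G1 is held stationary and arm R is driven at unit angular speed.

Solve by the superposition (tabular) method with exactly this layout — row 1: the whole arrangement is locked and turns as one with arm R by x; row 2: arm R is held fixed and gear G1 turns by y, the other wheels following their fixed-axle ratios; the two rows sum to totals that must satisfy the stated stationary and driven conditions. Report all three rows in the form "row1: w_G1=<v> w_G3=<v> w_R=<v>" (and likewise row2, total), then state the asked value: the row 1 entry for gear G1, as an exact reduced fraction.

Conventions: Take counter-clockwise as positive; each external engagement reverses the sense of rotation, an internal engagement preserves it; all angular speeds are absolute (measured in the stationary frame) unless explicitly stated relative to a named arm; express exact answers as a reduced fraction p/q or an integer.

topology: planetary set — G1 33T / G2 25T / G3 83T, arm = carrier (Willis)
superposition row 1 [locked train]: every member turns x
row 2 (arm held, sun turns y): ω_ring = −(33/83)·y, ω_arm = 0
boundary: total ω_sun = x + y = 0 and total ω_arm = x = 1  ⇒  y = -1, x = 1
row 2 ring = −(33/83)·(-1) = 33/83
totals (row 1 + row 2): sun 1 + (-1) = 0, ring 1 + 33/83 = 116/83, arm 1 + 0 = 1
asked cell (row1, sun) = 1

row1: w_G1=1 w_G3=1 w_R=1
row2: w_G1=-1 w_G3=33/83 w_R=0
total: w_G1=0 w_G3=116/83 w_R=1
asked value: 1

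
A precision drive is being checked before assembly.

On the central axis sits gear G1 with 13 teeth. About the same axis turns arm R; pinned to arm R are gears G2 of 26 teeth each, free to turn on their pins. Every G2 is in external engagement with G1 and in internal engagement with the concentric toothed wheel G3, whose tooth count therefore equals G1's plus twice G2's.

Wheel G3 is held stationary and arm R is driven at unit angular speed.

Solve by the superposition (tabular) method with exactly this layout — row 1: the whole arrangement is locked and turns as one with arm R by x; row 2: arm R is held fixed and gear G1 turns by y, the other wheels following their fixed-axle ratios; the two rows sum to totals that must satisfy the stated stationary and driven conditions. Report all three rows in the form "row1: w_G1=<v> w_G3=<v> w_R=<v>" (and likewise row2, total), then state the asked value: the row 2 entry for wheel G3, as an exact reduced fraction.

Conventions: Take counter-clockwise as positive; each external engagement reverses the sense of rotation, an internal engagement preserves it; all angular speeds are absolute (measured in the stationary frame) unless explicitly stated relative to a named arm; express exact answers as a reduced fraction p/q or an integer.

row1: w_G1=1 w_G3=1 w_R=1
row2: w_G1=5 w_G3=-1 w_R=0
total: w_G1=6 w_G3=0 w_R=1
asked value: -1

topology: planetary set — G1 13T / G2 26T / G3 65T, arm = carrier (Willis)
row 1: whole set turns with the arm by x
row 2 — arm fixed, fixed-axis ratios: sun y, ring −(13/65)·y, arm 0
boundary: total ω_ring = x − (13/65)·y = 0 and total ω_arm = x = 1  ⇒  y = 5, x = 1
row 2 ring = −(13/65)·5 = -1
totals (row 1 + row 2): sun 1 + 5 = 6, ring 1 + (-1) = 0, arm 1 + 0 = 1
asked cell (row2, ring) = -1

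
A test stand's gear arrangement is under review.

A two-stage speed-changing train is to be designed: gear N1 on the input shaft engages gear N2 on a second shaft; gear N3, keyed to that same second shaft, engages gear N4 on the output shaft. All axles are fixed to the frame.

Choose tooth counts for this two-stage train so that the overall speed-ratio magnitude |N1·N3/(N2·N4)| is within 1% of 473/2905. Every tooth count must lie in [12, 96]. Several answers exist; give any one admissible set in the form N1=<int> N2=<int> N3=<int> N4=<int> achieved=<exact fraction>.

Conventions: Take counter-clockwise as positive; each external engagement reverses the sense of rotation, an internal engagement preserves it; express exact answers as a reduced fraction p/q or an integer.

N1=22 N2=70 N3=43 N4=83 achieved=473/2905

topology: fixed-axis compound train — 2 stages, target 473/2905
target = 473/2905 in lowest terms: an exact hit needs N1·N3 = k·473 and N2·N4 = k·2905 for one integer k, every count in [12, 96]; additionally prefer no 1:1 stage (N1 ≠ N2, N3 ≠ N4)
k = 1: no 1:1-free in-range split of k·473 and k·2905 into factor pairs; take k = 2
k = 2: N1·N3 = 946 = 22·43, N2·N4 = 5810 = 70·83
achieved = 22·43/(70·83) = 473/2905; |achieved − target| = 0 ≤ 473/290500 ✓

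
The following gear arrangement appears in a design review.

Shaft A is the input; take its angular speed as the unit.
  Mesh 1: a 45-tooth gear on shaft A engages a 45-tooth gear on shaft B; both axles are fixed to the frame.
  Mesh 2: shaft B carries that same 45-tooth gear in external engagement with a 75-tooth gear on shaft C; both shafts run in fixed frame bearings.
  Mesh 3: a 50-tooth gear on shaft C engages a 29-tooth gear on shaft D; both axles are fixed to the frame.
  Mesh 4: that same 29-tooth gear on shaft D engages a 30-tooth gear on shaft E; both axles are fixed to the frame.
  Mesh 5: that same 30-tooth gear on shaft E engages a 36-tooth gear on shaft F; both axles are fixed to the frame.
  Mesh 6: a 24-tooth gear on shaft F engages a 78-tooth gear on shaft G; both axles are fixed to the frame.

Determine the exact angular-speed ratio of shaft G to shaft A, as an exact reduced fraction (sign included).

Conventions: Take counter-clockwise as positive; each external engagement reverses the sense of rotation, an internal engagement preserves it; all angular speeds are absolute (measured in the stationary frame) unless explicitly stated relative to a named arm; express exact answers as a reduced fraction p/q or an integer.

class = fixed-axis compound train [6 meshes; 6 ratios multiply, 6 sense flips]
mesh 1 [45T→45T]: running ratio 1, sense −
mesh 2 [45T→75T]: running ratio 3/5, sense +
mesh 3 [50T→29T]: running ratio 30/29, sense −
mesh 4 [29T→30T]: running ratio 1, sense +
mesh 5 [30T→36T]: running ratio 5/6, sense −
mesh 6 [24T→78T]: running ratio 10/39, sense +
ω_out/ω_in = 10/39

10/39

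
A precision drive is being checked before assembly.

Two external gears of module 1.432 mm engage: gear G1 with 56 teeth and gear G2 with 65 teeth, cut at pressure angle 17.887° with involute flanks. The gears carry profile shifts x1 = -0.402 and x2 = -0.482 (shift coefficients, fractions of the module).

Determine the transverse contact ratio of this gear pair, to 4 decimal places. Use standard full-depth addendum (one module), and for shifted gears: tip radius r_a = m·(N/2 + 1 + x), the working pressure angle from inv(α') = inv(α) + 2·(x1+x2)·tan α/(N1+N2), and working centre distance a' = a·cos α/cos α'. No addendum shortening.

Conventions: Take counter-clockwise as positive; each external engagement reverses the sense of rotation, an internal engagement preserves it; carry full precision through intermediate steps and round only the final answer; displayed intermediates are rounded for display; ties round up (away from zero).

class = single-mesh tooth geometry [involute pair 56T × 65T, m = 1.432]
base radii: r_b1 = 38.157924, r_b2 = 44.290448
tip radii: r_a1 = 40.952336, r_a2 = 47.281776
inv(α') = inv(17.887°) + 2·(-0.402-0.482)·tan α/(56+65) = 0.00583786  ⇒  α' = 14.74661°
a' = a·cos α / cos α' = 86.6360·cos 17.887°/cos 14.74661° = 85.256641
action lengths: √(r_a1²−r_b1²) = 14.868310, √(r_a2²−r_b2²) = 16.550606
base pitch p_b = π·m·cos α = 4.281309
CR = (14.868310 + 16.550606 − 85.256641·sin 14.74661°)/4.281309 = 2.269700
contact ratio ≈ 2.2697

2.2697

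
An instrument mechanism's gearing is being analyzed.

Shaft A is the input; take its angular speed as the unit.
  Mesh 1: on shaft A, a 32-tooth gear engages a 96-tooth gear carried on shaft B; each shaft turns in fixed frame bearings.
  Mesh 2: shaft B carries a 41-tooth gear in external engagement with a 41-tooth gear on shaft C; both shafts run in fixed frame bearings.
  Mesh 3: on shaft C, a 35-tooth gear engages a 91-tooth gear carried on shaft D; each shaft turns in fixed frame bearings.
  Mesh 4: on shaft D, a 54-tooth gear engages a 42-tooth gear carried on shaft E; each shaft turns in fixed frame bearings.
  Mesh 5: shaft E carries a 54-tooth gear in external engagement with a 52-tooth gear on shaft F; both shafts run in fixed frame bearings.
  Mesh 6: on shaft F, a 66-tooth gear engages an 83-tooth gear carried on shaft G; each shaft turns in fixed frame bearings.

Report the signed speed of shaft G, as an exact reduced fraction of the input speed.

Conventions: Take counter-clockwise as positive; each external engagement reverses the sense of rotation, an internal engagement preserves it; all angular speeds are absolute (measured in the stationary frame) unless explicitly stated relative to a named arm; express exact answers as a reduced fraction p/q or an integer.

13365/98189

6-mesh fixed-axis compound train (all bearings frame-fixed)
mesh 1 [32T→96T]: |ω|/ω_in = 1×32/96 = 1/3, sense flips to −
mesh 2 [41T→41T]: |ω|/ω_in = (1/3)×41/41 = 1/3, sense flips to +
mesh 3 [35T→91T]: |ω|/ω_in = (1/3)×35/91 = 5/39, sense flips to −
mesh 4 [54T→42T]: |ω|/ω_in = (5/39)×54/42 = 15/91, sense flips to +
mesh 5 [54T→52T]: |ω|/ω_in = (15/91)×54/52 = 405/2366, sense flips to −
mesh 6 [66T→83T]: |ω|/ω_in = (405/2366)×66/83 = 13365/98189, sense flips to +
signed output speed (× input speed) = 13365/98189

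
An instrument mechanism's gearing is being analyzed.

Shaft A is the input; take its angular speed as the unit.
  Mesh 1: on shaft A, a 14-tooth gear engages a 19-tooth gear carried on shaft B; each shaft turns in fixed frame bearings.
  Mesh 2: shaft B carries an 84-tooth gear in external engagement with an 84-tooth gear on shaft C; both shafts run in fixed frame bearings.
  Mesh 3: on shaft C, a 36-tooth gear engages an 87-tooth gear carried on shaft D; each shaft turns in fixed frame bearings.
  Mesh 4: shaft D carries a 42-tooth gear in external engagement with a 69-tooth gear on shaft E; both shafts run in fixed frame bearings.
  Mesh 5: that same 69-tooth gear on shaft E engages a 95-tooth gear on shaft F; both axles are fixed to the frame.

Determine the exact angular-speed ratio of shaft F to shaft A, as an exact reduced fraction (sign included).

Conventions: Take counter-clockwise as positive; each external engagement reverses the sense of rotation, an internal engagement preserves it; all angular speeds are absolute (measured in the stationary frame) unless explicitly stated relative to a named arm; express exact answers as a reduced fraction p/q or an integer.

class = fixed-axis compound train [5 meshes; 5 ratios multiply, 5 sense flips]
mesh 1 [14T→19T]: running ratio 14/19, sense −
mesh 2 [84T→84T]: running ratio 14/19, sense +
mesh 3 [36T→87T]: running ratio 168/551, sense −
mesh 4 [42T→69T]: running ratio 2352/12673, sense +
mesh 5 [69T→95T]: running ratio 7056/52345, sense −
ω_out/ω_in = -7056/52345

-7056/52345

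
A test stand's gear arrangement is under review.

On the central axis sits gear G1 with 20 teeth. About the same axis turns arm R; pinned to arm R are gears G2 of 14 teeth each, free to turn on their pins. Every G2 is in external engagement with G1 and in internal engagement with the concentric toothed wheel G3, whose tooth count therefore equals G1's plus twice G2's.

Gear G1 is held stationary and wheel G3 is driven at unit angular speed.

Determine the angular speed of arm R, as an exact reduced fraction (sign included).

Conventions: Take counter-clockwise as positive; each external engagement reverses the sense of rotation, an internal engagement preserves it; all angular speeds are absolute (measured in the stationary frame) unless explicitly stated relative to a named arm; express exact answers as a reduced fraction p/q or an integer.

12/17

topology: planetary set — G1 20T / G2 14T / G3 48T, arm = carrier (Willis)
ring teeth: 20 + 2·14 = 48
20(ω_sun−ω_arm) = −48(ω_ring−ω_arm),  ω_sun = 0, ω_ring = 1
20(0−ω_arm) = −48(1−ω_arm)  ⇒  68·ω_arm = 48  ⇒  ω_arm = 12/17
exact speed ratio = 12/17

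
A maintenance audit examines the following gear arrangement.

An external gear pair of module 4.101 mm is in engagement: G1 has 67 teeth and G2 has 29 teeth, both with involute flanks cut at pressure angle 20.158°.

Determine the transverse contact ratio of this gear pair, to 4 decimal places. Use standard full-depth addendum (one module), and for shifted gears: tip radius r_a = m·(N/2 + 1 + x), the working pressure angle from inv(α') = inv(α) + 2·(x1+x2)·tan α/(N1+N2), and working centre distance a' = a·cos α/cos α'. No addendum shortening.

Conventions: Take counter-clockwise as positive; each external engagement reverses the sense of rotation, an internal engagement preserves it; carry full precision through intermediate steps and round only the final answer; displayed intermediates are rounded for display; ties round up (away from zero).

recognized (one external pair, fixed centres): single-mesh tooth geometry, m = 4.101, N1 = 67, N2 = 29
base radii: r_b1 = 128.968196, r_b2 = 55.822055
tip radii: r_a1 = 141.484500, r_a2 = 63.565500
no profile shift: α' = α, a' = a
action lengths: √(r_a1²−r_b1²) = 58.181339, √(r_a2²−r_b2²) = 30.405114
base pitch p_b = π·m·cos α = 12.094494
CR = (58.181339 + 30.405114 − 196.848000·sin 20.15800°)/12.094494 = 1.715709
contact ratio ≈ 1.7157

1.7157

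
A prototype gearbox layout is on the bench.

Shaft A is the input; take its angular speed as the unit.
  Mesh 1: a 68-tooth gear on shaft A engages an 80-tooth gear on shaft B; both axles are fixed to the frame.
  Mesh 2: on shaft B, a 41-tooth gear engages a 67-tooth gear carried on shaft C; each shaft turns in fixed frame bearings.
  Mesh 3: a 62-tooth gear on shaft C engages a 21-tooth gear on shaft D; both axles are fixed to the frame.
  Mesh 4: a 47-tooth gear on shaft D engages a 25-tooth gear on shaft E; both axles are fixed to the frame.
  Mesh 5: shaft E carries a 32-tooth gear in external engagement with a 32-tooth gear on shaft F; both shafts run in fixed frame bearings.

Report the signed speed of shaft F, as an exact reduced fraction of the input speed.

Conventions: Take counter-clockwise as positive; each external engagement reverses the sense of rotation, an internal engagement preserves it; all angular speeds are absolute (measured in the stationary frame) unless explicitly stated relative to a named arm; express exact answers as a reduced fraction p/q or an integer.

-1015529/351750

5-mesh fixed-axis compound train (all bearings frame-fixed)
mesh 1 [68T→80T]: |ω|/ω_in = 1×68/80 = 17/20, sense flips to −
mesh 2 [41T→67T]: |ω|/ω_in = (17/20)×41/67 = 697/1340, sense flips to +
mesh 3 [62T→21T]: |ω|/ω_in = (697/1340)×62/21 = 21607/14070, sense flips to −
mesh 4 [47T→25T]: |ω|/ω_in = (21607/14070)×47/25 = 1015529/351750, sense flips to +
mesh 5 [32T→32T]: |ω|/ω_in = (1015529/351750)×32/32 = 1015529/351750, sense flips to −
signed output speed (× input speed) = -1015529/351750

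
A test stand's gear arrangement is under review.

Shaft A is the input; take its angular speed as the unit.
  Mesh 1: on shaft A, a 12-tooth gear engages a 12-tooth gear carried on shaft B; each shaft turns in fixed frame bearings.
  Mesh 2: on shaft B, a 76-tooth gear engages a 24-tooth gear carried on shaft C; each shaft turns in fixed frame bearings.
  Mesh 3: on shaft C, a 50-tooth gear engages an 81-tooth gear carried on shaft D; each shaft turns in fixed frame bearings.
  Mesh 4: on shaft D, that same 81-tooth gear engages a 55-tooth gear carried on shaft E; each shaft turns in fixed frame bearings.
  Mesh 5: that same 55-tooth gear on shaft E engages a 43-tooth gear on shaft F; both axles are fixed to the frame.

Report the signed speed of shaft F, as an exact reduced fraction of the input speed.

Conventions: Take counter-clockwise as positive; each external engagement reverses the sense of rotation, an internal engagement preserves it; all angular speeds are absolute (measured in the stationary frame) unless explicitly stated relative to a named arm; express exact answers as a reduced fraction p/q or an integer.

-475/129

5-mesh fixed-axis compound train (all bearings frame-fixed)
mesh 1 [12T→12T]: |ω|/ω_in = 1×12/12 = 1, sense flips to −
mesh 2 [76T→24T]: |ω|/ω_in = 1×76/24 = 19/6, sense flips to +
mesh 3 [50T→81T]: |ω|/ω_in = (19/6)×50/81 = 475/243, sense flips to −
mesh 4 [81T→55T]: |ω|/ω_in = (475/243)×81/55 = 95/33, sense flips to +
mesh 5 [55T→43T]: |ω|/ω_in = (95/33)×55/43 = 475/129, sense flips to −
signed output speed (× input speed) = -475/129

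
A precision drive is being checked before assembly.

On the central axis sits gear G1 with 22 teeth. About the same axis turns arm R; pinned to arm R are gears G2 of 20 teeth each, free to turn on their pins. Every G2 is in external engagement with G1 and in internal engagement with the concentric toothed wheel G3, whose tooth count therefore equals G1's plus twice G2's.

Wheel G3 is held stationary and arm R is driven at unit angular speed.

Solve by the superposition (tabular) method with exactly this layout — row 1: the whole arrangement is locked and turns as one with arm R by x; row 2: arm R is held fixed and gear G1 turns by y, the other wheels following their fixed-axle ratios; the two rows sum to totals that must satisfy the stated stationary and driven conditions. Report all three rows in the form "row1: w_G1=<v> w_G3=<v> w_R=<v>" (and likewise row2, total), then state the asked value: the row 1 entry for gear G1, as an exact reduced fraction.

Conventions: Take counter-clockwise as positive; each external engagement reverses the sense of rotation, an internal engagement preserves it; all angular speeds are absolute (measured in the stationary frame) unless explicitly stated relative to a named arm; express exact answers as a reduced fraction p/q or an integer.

row1: w_G1=1 w_G3=1 w_R=1
row2: w_G1=31/11 w_G3=-1 w_R=0
total: w_G1=42/11 w_G3=0 w_R=1
asked value: 1

recognized (axles ride arm R): planetary set, 22/20/62 teeth
superposition row 1 [locked train]: every member turns x
row 2 — arm fixed, fixed-axis ratios: sun y, ring −(22/62)·y, arm 0
boundary: total ω_ring = x − (22/62)·y = 0 and total ω_arm = x = 1  ⇒  y = 31/11, x = 1
row 2 ring = −(22/62)·31/11 = -1
totals (row 1 + row 2): sun 1 + 31/11 = 42/11, ring 1 + (-1) = 0, arm 1 + 0 = 1
asked cell (row1, sun) = 1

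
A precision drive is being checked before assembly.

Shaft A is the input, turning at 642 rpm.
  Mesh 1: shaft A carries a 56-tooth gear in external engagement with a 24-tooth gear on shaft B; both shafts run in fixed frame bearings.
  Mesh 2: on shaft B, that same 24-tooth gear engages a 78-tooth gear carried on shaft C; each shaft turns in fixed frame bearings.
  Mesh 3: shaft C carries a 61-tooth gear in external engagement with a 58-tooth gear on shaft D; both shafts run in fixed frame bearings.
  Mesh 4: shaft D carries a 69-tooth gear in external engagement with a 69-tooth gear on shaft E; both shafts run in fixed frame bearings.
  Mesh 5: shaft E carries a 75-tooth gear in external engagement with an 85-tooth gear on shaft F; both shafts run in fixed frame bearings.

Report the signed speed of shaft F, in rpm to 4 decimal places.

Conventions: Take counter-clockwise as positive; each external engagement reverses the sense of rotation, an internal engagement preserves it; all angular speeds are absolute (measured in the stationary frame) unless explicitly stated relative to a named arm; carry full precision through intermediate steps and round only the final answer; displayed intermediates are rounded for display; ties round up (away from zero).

-427.7329 rpm

5-mesh fixed-axis compound train (all bearings frame-fixed)
mesh 1 [56T→24T]: ω = 642.0000×56/24 = 1498.0000 rpm, sense flips to −
mesh 2 [24T→78T]: ω = 1498.0000×24/78 = 460.9231 rpm, sense flips to +
mesh 3 [61T→58T]: ω = 460.9231×61/58 = 484.7639 rpm, sense flips to −
mesh 4 [69T→69T]: ω = 484.7639×69/69 = 484.7639 rpm, sense flips to +
mesh 5 [75T→85T]: ω = 484.7639×75/85 = 427.7329 rpm, sense flips to −
signed output speed = -427.7329 rpm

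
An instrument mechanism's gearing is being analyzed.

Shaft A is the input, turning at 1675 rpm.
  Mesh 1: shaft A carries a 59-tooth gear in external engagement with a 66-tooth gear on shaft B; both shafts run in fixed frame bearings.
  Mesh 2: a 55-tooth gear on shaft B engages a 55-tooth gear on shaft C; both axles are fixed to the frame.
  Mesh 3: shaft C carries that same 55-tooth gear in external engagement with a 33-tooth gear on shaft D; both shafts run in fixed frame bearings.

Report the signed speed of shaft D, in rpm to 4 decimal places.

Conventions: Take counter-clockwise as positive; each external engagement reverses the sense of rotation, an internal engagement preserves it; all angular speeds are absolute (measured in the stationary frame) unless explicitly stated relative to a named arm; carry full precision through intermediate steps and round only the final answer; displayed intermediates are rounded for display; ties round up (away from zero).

recognized (4 fixed axles, 3 meshes): fixed-axis compound train
mesh 1 [59T→66T]: ω = 1675.0000×59/66 = 1497.3485 rpm, sense flips to −
mesh 2 [55T→55T]: ω = 1497.3485×55/55 = 1497.3485 rpm, sense flips to +
mesh 3 [55T→33T]: ω = 1497.3485×55/33 = 2495.5808 rpm, sense flips to −
signed output speed = -2495.5808 rpm

-2495.5808 rpm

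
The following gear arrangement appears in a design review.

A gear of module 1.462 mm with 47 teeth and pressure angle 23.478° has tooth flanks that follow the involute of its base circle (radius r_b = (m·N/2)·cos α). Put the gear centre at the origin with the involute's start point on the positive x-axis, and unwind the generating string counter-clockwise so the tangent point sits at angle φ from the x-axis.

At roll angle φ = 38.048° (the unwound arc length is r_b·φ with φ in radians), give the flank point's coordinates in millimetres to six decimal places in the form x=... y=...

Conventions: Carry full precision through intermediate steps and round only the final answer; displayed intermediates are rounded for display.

x=37.713471 y=2.942511

class = single-mesh tooth geometry [base-circle involute, m = 1.462, 47T]
pitch radius r_p = m·N/2 = 1.462·47/2 = 34.357000
base radius r_b = r_p·cos α = 34.357000·cos 23.478° = 31.512691
roll angle φ = 38.048° = 0.66406287 rad
x = r_b·(cos φ + φ·sin φ) = 37.713471
y = r_b·(sin φ − φ·cos φ) = 2.942511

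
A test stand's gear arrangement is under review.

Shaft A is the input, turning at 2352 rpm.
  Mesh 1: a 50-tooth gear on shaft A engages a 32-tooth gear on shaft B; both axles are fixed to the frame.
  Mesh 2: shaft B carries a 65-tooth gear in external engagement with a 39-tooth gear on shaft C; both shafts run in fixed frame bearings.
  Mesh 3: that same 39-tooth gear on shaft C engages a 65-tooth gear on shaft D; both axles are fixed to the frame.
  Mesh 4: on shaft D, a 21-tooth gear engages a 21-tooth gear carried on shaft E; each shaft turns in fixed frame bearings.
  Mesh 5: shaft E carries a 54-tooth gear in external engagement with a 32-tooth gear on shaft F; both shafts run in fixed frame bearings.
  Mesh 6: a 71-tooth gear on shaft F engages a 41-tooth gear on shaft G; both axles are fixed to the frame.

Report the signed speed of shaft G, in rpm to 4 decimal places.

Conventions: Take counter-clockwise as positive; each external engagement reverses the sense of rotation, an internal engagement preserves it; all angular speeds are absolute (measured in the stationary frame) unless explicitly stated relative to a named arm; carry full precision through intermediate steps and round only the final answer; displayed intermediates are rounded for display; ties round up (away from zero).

6-mesh fixed-axis compound train (all bearings frame-fixed)
mesh 1 [50T→32T]: ω = 2352.0000×50/32 = 3675.0000 rpm, sense flips to −
mesh 2 [65T→39T]: ω = 3675.0000×65/39 = 6125.0000 rpm, sense flips to +
mesh 3 [39T→65T]: ω = 6125.0000×39/65 = 3675.0000 rpm, sense flips to −
mesh 4 [21T→21T]: ω = 3675.0000×21/21 = 3675.0000 rpm, sense flips to +
mesh 5 [54T→32T]: ω = 3675.0000×54/32 = 6201.5625 rpm, sense flips to −
mesh 6 [71T→41T]: ω = 6201.5625×71/41 = 10739.2912 rpm, sense flips to +
signed output speed = +10739.2912 rpm

+10739.2912 rpm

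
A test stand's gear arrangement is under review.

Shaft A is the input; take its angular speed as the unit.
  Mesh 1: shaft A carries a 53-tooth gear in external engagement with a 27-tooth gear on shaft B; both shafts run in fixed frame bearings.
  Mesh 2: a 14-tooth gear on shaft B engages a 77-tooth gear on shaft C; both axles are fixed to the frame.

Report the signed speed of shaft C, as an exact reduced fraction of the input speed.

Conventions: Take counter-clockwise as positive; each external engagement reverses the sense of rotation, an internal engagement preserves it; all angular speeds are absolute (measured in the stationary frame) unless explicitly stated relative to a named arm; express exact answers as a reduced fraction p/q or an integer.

106/297

2-mesh fixed-axis compound train (all bearings frame-fixed)
mesh 1 [53T→27T]: |ω|/ω_in = 1×53/27 = 53/27, sense flips to −
mesh 2 [14T→77T]: |ω|/ω_in = (53/27)×14/77 = 106/297, sense flips to +
signed output speed (× input speed) = 106/297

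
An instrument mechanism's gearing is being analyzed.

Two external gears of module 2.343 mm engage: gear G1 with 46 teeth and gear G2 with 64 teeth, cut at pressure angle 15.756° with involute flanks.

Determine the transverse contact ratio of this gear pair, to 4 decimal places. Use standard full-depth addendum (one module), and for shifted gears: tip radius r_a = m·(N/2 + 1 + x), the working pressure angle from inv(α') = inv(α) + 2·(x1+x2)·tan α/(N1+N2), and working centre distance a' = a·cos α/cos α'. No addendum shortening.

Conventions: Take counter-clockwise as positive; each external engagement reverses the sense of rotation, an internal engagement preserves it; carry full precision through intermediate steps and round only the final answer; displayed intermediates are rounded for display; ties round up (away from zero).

2.0481

topology: single-mesh involute geometry — m = 2.343, 46T/64T pair
base radii: r_b1 = 51.864218, r_b2 = 72.158912
tip radii: r_a1 = 56.232000, r_a2 = 77.319000
no profile shift: α' = α, a' = a
action lengths: √(r_a1²−r_b1²) = 21.728799, √(r_a2²−r_b2²) = 27.772633
base pitch p_b = π·m·cos α = 7.084185
CR = (21.728799 + 27.772633 − 128.865000·sin 15.75600°)/7.084185 = 2.048121
contact ratio ≈ 2.0481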